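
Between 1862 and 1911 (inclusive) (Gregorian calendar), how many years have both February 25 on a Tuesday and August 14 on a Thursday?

5

Check each year's weekday for February 25 and August 14:
  1862: Tue/Thu ✓  1863: Wed/Fri  1864: Thu/Sun  1865: Sat/Mon  1866: Sun/Tue  1867: Mon/Wed  1868: Tue/Fri  1869: Thu/Sat  1870: Fri/Sun  1871: Sat/Mon  1872: Sun/Wed  1873: Tue/Thu ✓  1874: Wed/Fri  1875: Thu/Sat  …(22 more)…  1898: Fri/Sun  1899: Sat/Mon  1900: Sun/Tue  1901: Mon/Wed  1902: Tue/Thu ✓  1903: Wed/Fri  1904: Thu/Sun  1905: Sat/Mon  1906: Sun/Tue  1907: Mon/Wed  1908: Tue/Fri  1909: Thu/Sat  1910: Fri/Sun  1911: Sat/Mon
Both conditions hold in: 1862, 1873, 1879, 1890, 1902 — 5.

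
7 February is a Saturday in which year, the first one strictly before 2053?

2043

From one year to the next, a fixed date's weekday advances by 1, or by 2 when a Feb 29 lies between the two dates.
2053: February 7 is Friday.
2052: Wednesday (−2)
2051: Tuesday (−1)
2050: Monday (−1)
2049: Sunday (−1)
2048: Friday (−2)
2047: Thursday (−1)
2046: Wednesday (−1)
2045: Tuesday (−1)
2044: Sunday (−2)
2043: Saturday (−1)
7 February falls on a Saturday in 2043.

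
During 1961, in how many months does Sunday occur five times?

A month of length L has five Sundays iff its first Sunday is on day ≤ L−28 (so day 1–3 in a 31-day month, 1–2 in a 30-day month, day 1 in a leap February).
Checking each month of 1961: Jan starts Sun (31d) ✓; Feb starts Wed (28d); Mar starts Wed (31d); Apr starts Sat (30d) ✓; May starts Mon (31d); Jun starts Thu (30d); Jul starts Sat (31d) ✓; Aug starts Tue (31d); Sep starts Fri (30d); Oct starts Sun (31d) ✓; Nov starts Wed (30d); Dec starts Fri (31d) ✓.
Five-Sunday months: January, April, July, October, December → 5.

5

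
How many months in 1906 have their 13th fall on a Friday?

Check the 13th of each month of 1906: Jan 13: Sat, Feb 13: Tue, Mar 13: Tue, Apr 13: Fri, May 13: Sun, Jun 13: Wed, Jul 13: Fri, Aug 13: Mon, Sep 13: Thu, Oct 13: Sat, Nov 13: Tue, Dec 13: Thu.
Friday occurs in April, July — 2 months.

2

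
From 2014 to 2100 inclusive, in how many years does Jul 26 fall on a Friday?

12

Track Jul 26's weekday year by year (advancing +1, or +2 across a Feb 29):
  2014: Sat  2015: Sun (+1)  2016: Tue (+2)  2017: Wed (+1)  2018: Thu (+1)
  2019: Fri (+1) ✓  2020: Sun (+2)  2021: Mon (+1)  2022: Tue (+1)  2023: Wed (+1)
  2024: Fri (+2) ✓  2025: Sat (+1)  2026: Sun (+1)  2027: Mon (+1)  … (59 more years) …
  2087: Sat (+1)  2088: Mon (+2)  2089: Tue (+1)  2090: Wed (+1)  2091: Thu (+1)
  2092: Sat (+2)  2093: Sun (+1)  2094: Mon (+1)  2095: Tue (+1)  2096: Thu (+2)
  2097: Fri (+1) ✓  2098: Sat (+1)  2099: Sun (+1)  2100: Mon (+1)
Friday years: 2019, 2024, 2030, 2041, 2047, 2052, 2058, 2069, 2075, 2080, 2086, 2097 — 12 in total.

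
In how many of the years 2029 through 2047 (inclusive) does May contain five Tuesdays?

May has 31 days; it has five Tuesdays when Tuesday falls among the first (month-length − 28) days — i.e. when May 1 is one of Tuesday/Monday/Sunday.
May 1 by year: 2029:Tue✓ 2030:Wed 2031:Thu 2032:Sat 2033:Sun✓ 2034:Mon✓ 2035:Tue✓ 2036:Thu 2037:Fri 2038:Sat 2039:Sun✓ 2040:Tue✓ 2041:Wed 2042:Thu 2043:Fri 2044:Sun✓ 2045:Mon✓ 2046:Tue✓ 2047:Wed
Years with five Tuesdays: 2029, 2033, 2034, 2035, 2039, 2040, 2044, 2045, 2046 → 9.

9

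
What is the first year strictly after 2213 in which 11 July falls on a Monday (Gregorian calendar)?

From one year to the next, a fixed date's weekday advances by 1, or by 2 when a Feb 29 lies between the two dates.
2213: July 11 is Sunday.
2214: Monday (+1)
11 July falls on a Monday in 2214.

2214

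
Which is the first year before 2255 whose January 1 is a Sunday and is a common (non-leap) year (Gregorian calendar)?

Jan 1 advances by 2 weekdays after a leap year and by 1 after a common year.
2255: Jan 1 is Monday.
2254: Sunday
2254 begins on a Sunday and is a common year.

2254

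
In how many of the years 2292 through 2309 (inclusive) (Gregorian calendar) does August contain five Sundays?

6

August has 31 days; it has five Sundays when Sunday falls among the first (month-length − 28) days — i.e. when August 1 is one of Sunday/Saturday/Friday.
August 1 by year: 2292:Mon 2293:Tue 2294:Wed 2295:Thu 2296:Sat✓ 2297:Sun✓ 2298:Mon 2299:Tue 2300:Wed 2301:Thu 2302:Fri✓ 2303:Sat✓ 2304:Mon 2305:Tue 2306:Wed 2307:Thu 2308:Sat✓ 2309:Sun✓
Years with five Sundays: 2296, 2297, 2302, 2303, 2308, 2309 → 6.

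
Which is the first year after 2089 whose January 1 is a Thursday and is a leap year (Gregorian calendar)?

Jan 1 advances by 2 weekdays after a leap year and by 1 after a common year.
2089: Jan 1 is Saturday.
2090: Sunday
2091: Monday
2092: Tuesday (leap)
2093: Thursday
2094: Friday
2095: Saturday
2096: Sunday (leap)
2097: Tuesday
2098: Wednesday
2099: Thursday
2100: Friday
2101: Saturday
2102: Sunday
2103: Monday
2104: Tuesday (leap)
2105: Thursday
2106: Friday
2107: Saturday
2108: Sunday (leap)
2109: Tuesday
2110: Wednesday
2111: Thursday
2112: Friday (leap)
2113: Sunday
2114: Monday
2115: Tuesday
2116: Wednesday (leap)
2117: Friday
2118: Saturday
2119: Sunday
2120: Monday (leap)
2121: Wednesday
2122: Thursday
2123: Friday
2124: Saturday (leap)
2125: Monday
2126: Tuesday
2127: Wednesday
2128: Thursday (leap)
2128 begins on a Thursday and is a leap year.

2128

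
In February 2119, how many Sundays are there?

February 2119 has 28 days and begins on Wednesday.
The first Sunday is February 5.
Sundays fall on 5, 12, 19, 26 — that's 4.

4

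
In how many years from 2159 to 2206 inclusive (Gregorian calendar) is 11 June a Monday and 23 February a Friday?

5

Check each year's weekday for 11 June and 23 February:
  2159: Mon/Fri ✓  2160: Wed/Sat  2161: Thu/Mon  2162: Fri/Tue  2163: Sat/Wed  2164: Mon/Thu  2165: Tue/Sat  2166: Wed/Sun  2167: Thu/Mon  2168: Sat/Tue  2169: Sun/Thu  2170: Mon/Fri ✓  2171: Tue/Sat  2172: Thu/Sun  …(20 more)…  2193: Tue/Sat  2194: Wed/Sun  2195: Thu/Mon  2196: Sat/Tue  2197: Sun/Thu  2198: Mon/Fri ✓  2199: Tue/Sat  2200: Wed/Sun  2201: Thu/Mon  2202: Fri/Tue  2203: Sat/Wed  2204: Mon/Thu  2205: Tue/Sat  2206: Wed/Sun
Both conditions hold in: 2159, 2170, 2181, 2187, 2198 — 5.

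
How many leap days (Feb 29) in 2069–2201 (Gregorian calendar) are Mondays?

Leap years in 2069–2201: 31 of them.
Feb 29 weekday advances by 5 (mod 7) from one leap year to the next four years later (or differs when a century non-leap intervenes).
Leap-day weekdays: 2072:Mon✓ 2076:Sat 2080:Thu 2084:Tue 2088:Sun 2092:Fri 2096:Wed 2104:Fri 2108:Wed 2112:Mon✓ 2116:Sat 2120:Thu 2124:Tue …(5 more)… 2148:Thu 2152:Tue 2156:Sun 2160:Fri 2164:Wed 2168:Mon✓ 2172:Sat 2176:Thu 2180:Tue 2184:Sun 2188:Fri 2192:Wed 2196:Mon✓
Monday: 2072, 2112, 2140, 2168, 2196 → 5.

5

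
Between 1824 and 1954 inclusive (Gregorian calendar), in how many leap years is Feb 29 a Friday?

Leap years in 1824–1954: 32 of them.
Feb 29 weekday advances by 5 (mod 7) from one leap year to the next four years later (or differs when a century non-leap intervenes).
Leap-day weekdays: 1824:Sun 1828:Fri✓ 1832:Wed 1836:Mon 1840:Sat 1844:Thu 1848:Tue 1852:Sun 1856:Fri✓ 1860:Wed 1864:Mon 1868:Sat 1872:Thu …(6 more)… 1904:Mon 1908:Sat 1912:Thu 1916:Tue 1920:Sun 1924:Fri✓ 1928:Wed 1932:Mon 1936:Sat 1940:Thu 1944:Tue 1948:Sun 1952:Fri✓
Friday: 1828, 1856, 1884, 1924, 1952 → 5.

5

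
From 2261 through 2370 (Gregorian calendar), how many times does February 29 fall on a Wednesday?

3

Leap years in 2261–2370: 26 of them.
Feb 29 weekday advances by 5 (mod 7) from one leap year to the next four years later (or differs when a century non-leap intervenes).
Leap-day weekdays: 2264:Mon 2268:Sat 2272:Thu 2276:Tue 2280:Sun 2284:Fri 2288:Wed✓ 2292:Mon 2296:Sat 2304:Mon 2308:Sat 2312:Thu 2316:Tue 2320:Sun 2324:Fri 2328:Wed✓ 2332:Mon 2336:Sat 2340:Thu 2344:Tue 2348:Sun 2352:Fri 2356:Wed✓ 2360:Mon 2364:Sat 2368:Thu
Wednesday: 2288, 2328, 2356 → 3.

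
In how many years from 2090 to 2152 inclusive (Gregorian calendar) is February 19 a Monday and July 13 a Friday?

6

Check each year's weekday for February 19 and July 13:
  2090: Sun/Thu  2091: Mon/Fri ✓  2092: Tue/Sun  2093: Thu/Mon  2094: Fri/Tue  2095: Sat/Wed  2096: Sun/Fri  2097: Tue/Sat  2098: Wed/Sun  2099: Thu/Mon  2100: Fri/Tue  2101: Sat/Wed  2102: Sun/Thu  2103: Mon/Fri ✓  …(35 more)…  2139: Thu/Mon  2140: Fri/Wed  2141: Sun/Thu  2142: Mon/Fri ✓  2143: Tue/Sat  2144: Wed/Mon  2145: Fri/Tue  2146: Sat/Wed  2147: Sun/Thu  2148: Mon/Sat  2149: Wed/Sun  2150: Thu/Mon  2151: Fri/Tue  2152: Sat/Thu
Both conditions hold in: 2091, 2103, 2114, 2125, 2131, 2142 — 6.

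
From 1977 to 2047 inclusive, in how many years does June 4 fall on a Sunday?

10

Track June 4's weekday year by year (advancing +1, or +2 across a Feb 29):
  1977: Sat  1978: Sun (+1) ✓  1979: Mon (+1)  1980: Wed (+2)  1981: Thu (+1)
  1982: Fri (+1)  1983: Sat (+1)  1984: Mon (+2)  1985: Tue (+1)  1986: Wed (+1)
  1987: Thu (+1)  1988: Sat (+2)  1989: Sun (+1) ✓  1990: Mon (+1)  … (43 more years) …
  2034: Sun (+1) ✓  2035: Mon (+1)  2036: Wed (+2)  2037: Thu (+1)  2038: Fri (+1)
  2039: Sat (+1)  2040: Mon (+2)  2041: Tue (+1)  2042: Wed (+1)  2043: Thu (+1)
  2044: Sat (+2)  2045: Sun (+1) ✓  2046: Mon (+1)  2047: Tue (+1)
Sunday years: 1978, 1989, 1995, 2000, 2006, 2017, 2023, 2028, 2034, 2045 — 10 in total.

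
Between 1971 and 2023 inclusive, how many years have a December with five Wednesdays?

December has 31 days; it has five Wednesdays when Wednesday falls among the first (month-length − 28) days — i.e. when December 1 is one of Wednesday/Tuesday/Monday.
December 1 by year: 1971:Wed✓ 1972:Fri 1973:Sat 1974:Sun 1975:Mon✓ 1976:Wed✓ 1977:Thu 1978:Fri 1979:Sat 1980:Mon✓ 1981:Tue✓ 1982:Wed✓ 1983:Thu 1984:Sat 1985:Sun …(23 more)… 2009:Tue✓ 2010:Wed✓ 2011:Thu 2012:Sat 2013:Sun 2014:Mon✓ 2015:Tue✓ 2016:Thu 2017:Fri 2018:Sat 2019:Sun 2020:Tue✓ 2021:Wed✓ 2022:Thu 2023:Fri
Years with five Wednesdays: 1971, 1975, 1976, 1980, 1981, 1982, 1986, 1987, 1992, 1993, 1997, 1998, 1999, 2003, 2004, 2008, 2009, 2010, 2014, 2015, 2020, 2021 → 22.

22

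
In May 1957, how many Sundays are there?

4

May 1957 has 31 days and begins on Wednesday.
The first Sunday is May 5.
Sundays fall on 5, 12, 19, 26 — that's 4.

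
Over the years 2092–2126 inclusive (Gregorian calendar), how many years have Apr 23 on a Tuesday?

Track Apr 23's weekday year by year (advancing +1, or +2 across a Feb 29):
  2092: Wed  2093: Thu (+1)  2094: Fri (+1)  2095: Sat (+1)  2096: Mon (+2)
  2097: Tue (+1) ✓  2098: Wed (+1)  2099: Thu (+1)  2100: Fri (+1)  2101: Sat (+1)
  2102: Sun (+1)  2103: Mon (+1)  2104: Wed (+2)  2105: Thu (+1)  … (7 more years) …
  2113: Sun (+1)  2114: Mon (+1)  2115: Tue (+1) ✓  2116: Thu (+2)  2117: Fri (+1)
  2118: Sat (+1)  2119: Sun (+1)  2120: Tue (+2) ✓  2121: Wed (+1)  2122: Thu (+1)
  2123: Fri (+1)  2124: Sun (+2)  2125: Mon (+1)  2126: Tue (+1) ✓
Tuesday years: 2097, 2109, 2115, 2120, 2126 — 5 in total.

5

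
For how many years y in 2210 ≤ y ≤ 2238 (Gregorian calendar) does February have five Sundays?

February has 28 days (29 in leap years); it has five Sundays when Sunday falls among the first (month-length − 28) days — i.e. when February 1 is Sunday in a leap year (never in a common year).
February 1 by year: 2210:Thu 2211:Fri 2212:Sat 2213:Mon 2214:Tue 2215:Wed 2216:Thu 2217:Sat 2218:Sun 2219:Mon 2220:Tue 2221:Thu 2222:Fri 2223:Sat 2224:Sun✓ 2225:Tue 2226:Wed 2227:Thu 2228:Fri 2229:Sun 2230:Mon 2231:Tue 2232:Wed 2233:Fri 2234:Sat 2235:Sun 2236:Mon 2237:Wed 2238:Thu
Years with five Sundays: 2224 → 1.

1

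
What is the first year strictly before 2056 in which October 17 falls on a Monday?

From one year to the next, a fixed date's weekday advances by 1, or by 2 when a Feb 29 lies between the two dates.
2056: October 17 is Tuesday.
2055: Sunday (−2)
2054: Saturday (−1)
2053: Friday (−1)
2052: Thursday (−1)
2051: Tuesday (−2)
2050: Monday (−1)
October 17 falls on a Monday in 2050.

2050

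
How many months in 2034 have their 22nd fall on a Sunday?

Check the 22nd of each month of 2034: Jan 22: Sun, Feb 22: Wed, Mar 22: Wed, Apr 22: Sat, May 22: Mon, Jun 22: Thu, Jul 22: Sat, Aug 22: Tue, Sep 22: Fri, Oct 22: Sun, Nov 22: Wed, Dec 22: Fri.
Sunday occurs in January, October — 2 months.

2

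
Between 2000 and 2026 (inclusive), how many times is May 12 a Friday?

Track May 12's weekday year by year (advancing +1, or +2 across a Feb 29):
  2000: Fri ✓  2001: Sat (+1)  2002: Sun (+1)  2003: Mon (+1)  2004: Wed (+2)
  2005: Thu (+1)  2006: Fri (+1) ✓  2007: Sat (+1)  2008: Mon (+2)  2009: Tue (+1)
  2010: Wed (+1)  2011: Thu (+1)  2012: Sat (+2)  2013: Sun (+1)  2014: Mon (+1)
  2015: Tue (+1)  2016: Thu (+2)  2017: Fri (+1) ✓  2018: Sat (+1)  2019: Sun (+1)
  2020: Tue (+2)  2021: Wed (+1)  2022: Thu (+1)  2023: Fri (+1) ✓  2024: Sun (+2)
  2025: Mon (+1)  2026: Tue (+1)
Friday years: 2000, 2006, 2017, 2023 — 4 in total.

4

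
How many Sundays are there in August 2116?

5

August 2116 has 31 days and begins on Saturday.
The first Sunday is August 2.
Sundays fall on 2, 9, 16, 23, 30 — that's 5.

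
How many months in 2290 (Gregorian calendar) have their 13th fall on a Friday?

1

Check the 13th of each month of 2290: Jan 13: Mon, Feb 13: Thu, Mar 13: Thu, Apr 13: Sun, May 13: Tue, Jun 13: Fri, Jul 13: Sun, Aug 13: Wed, Sep 13: Sat, Oct 13: Mon, Nov 13: Thu, Dec 13: Sat.
Friday occurs in June — 1 month.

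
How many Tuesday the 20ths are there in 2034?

1

Check the 20th of each month of 2034: Jan 20: Fri, Feb 20: Mon, Mar 20: Mon, Apr 20: Thu, May 20: Sat, Jun 20: Tue, Jul 20: Thu, Aug 20: Sun, Sep 20: Wed, Oct 20: Fri, Nov 20: Mon, Dec 20: Wed.
Tuesday occurs in June — 1 month.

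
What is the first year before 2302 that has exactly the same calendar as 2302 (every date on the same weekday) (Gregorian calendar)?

Two years share a calendar iff Jan 1 falls on the same weekday and both are leap or both are common. 2302: Jan 1 is Wednesday, common year.
2301: Jan 1 Tuesday, common
2300: Jan 1 Monday, common
2299: Jan 1 Sunday, common
2298: Jan 1 Saturday, common
2297: Jan 1 Friday, common
2296: Jan 1 Wednesday, leap
2295: Jan 1 Tuesday, common
2294: Jan 1 Monday, common
2293: Jan 1 Sunday, common
2292: Jan 1 Friday, leap
2291: Jan 1 Thursday, common
2290: Jan 1 Wednesday, common
2290 matches on both conditions.

2290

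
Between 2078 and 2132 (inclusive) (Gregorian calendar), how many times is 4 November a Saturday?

Track 4 November's weekday year by year (advancing +1, or +2 across a Feb 29):
  2078: Fri  2079: Sat (+1) ✓  2080: Mon (+2)  2081: Tue (+1)  2082: Wed (+1)
  2083: Thu (+1)  2084: Sat (+2) ✓  2085: Sun (+1)  2086: Mon (+1)  2087: Tue (+1)
  2088: Thu (+2)  2089: Fri (+1)  2090: Sat (+1) ✓  2091: Sun (+1)  … (27 more years) …
  2119: Sat (+1) ✓  2120: Mon (+2)  2121: Tue (+1)  2122: Wed (+1)  2123: Thu (+1)
  2124: Sat (+2) ✓  2125: Sun (+1)  2126: Mon (+1)  2127: Tue (+1)  2128: Thu (+2)
  2129: Fri (+1)  2130: Sat (+1) ✓  2131: Sun (+1)  2132: Tue (+2)
Saturday years: 2079, 2084, 2090, 2102, 2113, 2119, 2124, 2130 — 8 in total.

8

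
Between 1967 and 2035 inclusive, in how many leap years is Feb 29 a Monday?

Leap years in 1967–2035: 17 of them.
Feb 29 weekday advances by 5 (mod 7) from one leap year to the next four years later (or differs when a century non-leap intervenes).
Leap-day weekdays: 1968:Thu 1972:Tue 1976:Sun 1980:Fri 1984:Wed 1988:Mon✓ 1992:Sat 1996:Thu 2000:Tue 2004:Sun 2008:Fri 2012:Wed 2016:Mon✓ 2020:Sat 2024:Thu 2028:Tue 2032:Sun
Monday: 1988, 2016 → 2.

2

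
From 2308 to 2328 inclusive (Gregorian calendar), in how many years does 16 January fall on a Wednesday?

2

Track 16 January's weekday year by year (advancing +1, or +2 across a Feb 29):
  2308: Thu  2309: Sat (+2)  2310: Sun (+1)  2311: Mon (+1)  2312: Tue (+1)
  2313: Thu (+2)  2314: Fri (+1)  2315: Sat (+1)  2316: Sun (+1)  2317: Tue (+2)
  2318: Wed (+1) ✓  2319: Thu (+1)  2320: Fri (+1)  2321: Sun (+2)  2322: Mon (+1)
  2323: Tue (+1)  2324: Wed (+1) ✓  2325: Fri (+2)  2326: Sat (+1)  2327: Sun (+1)
  2328: Mon (+1)
Wednesday years: 2318, 2324 — 2 in total.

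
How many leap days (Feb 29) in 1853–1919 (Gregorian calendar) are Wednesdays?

Leap years in 1853–1919: 15 of them.
Feb 29 weekday advances by 5 (mod 7) from one leap year to the next four years later (or differs when a century non-leap intervenes).
Leap-day weekdays: 1856:Fri 1860:Wed✓ 1864:Mon 1868:Sat 1872:Thu 1876:Tue 1880:Sun 1884:Fri 1888:Wed✓ 1892:Mon 1896:Sat 1904:Mon 1908:Sat 1912:Thu 1916:Tue
Wednesday: 1860, 1888 → 2.

2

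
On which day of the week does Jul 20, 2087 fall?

January 1, 2087 is a Wednesday.
July 20 is day 201 of the year, i.e. 200 days after Jan 1.
200 mod 7 = 4, so advance 4 weekdays from Wednesday: Sunday.

Sunday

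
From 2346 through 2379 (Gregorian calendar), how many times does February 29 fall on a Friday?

1

Leap years in 2346–2379: 8 of them.
Feb 29 weekday advances by 5 (mod 7) from one leap year to the next four years later (or differs when a century non-leap intervenes).
Leap-day weekdays: 2348:Sun 2352:Fri✓ 2356:Wed 2360:Mon 2364:Sat 2368:Thu 2372:Tue 2376:Sun
Friday: 2352 → 1.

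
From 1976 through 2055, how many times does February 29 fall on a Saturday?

3

Leap years in 1976–2055: 20 of them.
Feb 29 weekday advances by 5 (mod 7) from one leap year to the next four years later (or differs when a century non-leap intervenes).
Leap-day weekdays: 1976:Sun 1980:Fri 1984:Wed 1988:Mon 1992:Sat✓ 1996:Thu 2000:Tue 2004:Sun 2008:Fri 2012:Wed 2016:Mon 2020:Sat✓ 2024:Thu 2028:Tue 2032:Sun 2036:Fri 2040:Wed 2044:Mon 2048:Sat✓ 2052:Thu
Saturday: 1992, 2020, 2048 → 3.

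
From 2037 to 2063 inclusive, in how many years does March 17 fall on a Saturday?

Track March 17's weekday year by year (advancing +1, or +2 across a Feb 29):
  2037: Tue  2038: Wed (+1)  2039: Thu (+1)  2040: Sat (+2) ✓  2041: Sun (+1)
  2042: Mon (+1)  2043: Tue (+1)  2044: Thu (+2)  2045: Fri (+1)  2046: Sat (+1) ✓
  2047: Sun (+1)  2048: Tue (+2)  2049: Wed (+1)  2050: Thu (+1)  2051: Fri (+1)
  2052: Sun (+2)  2053: Mon (+1)  2054: Tue (+1)  2055: Wed (+1)  2056: Fri (+2)
  2057: Sat (+1) ✓  2058: Sun (+1)  2059: Mon (+1)  2060: Wed (+2)  2061: Thu (+1)
  2062: Fri (+1)  2063: Sat (+1) ✓
Saturday years: 2040, 2046, 2057, 2063 — 4 in total.

4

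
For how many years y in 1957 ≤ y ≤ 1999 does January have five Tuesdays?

18

January has 31 days; it has five Tuesdays when Tuesday falls among the first (month-length − 28) days — i.e. when January 1 is one of Tuesday/Monday/Sunday.
January 1 by year: 1957:Tue✓ 1958:Wed 1959:Thu 1960:Fri 1961:Sun✓ 1962:Mon✓ 1963:Tue✓ 1964:Wed 1965:Fri 1966:Sat 1967:Sun✓ 1968:Mon✓ 1969:Wed 1970:Thu 1971:Fri …(13 more)… 1985:Tue✓ 1986:Wed 1987:Thu 1988:Fri 1989:Sun✓ 1990:Mon✓ 1991:Tue✓ 1992:Wed 1993:Fri 1994:Sat 1995:Sun✓ 1996:Mon✓ 1997:Wed 1998:Thu 1999:Fri
Years with five Tuesdays: 1957, 1961, 1962, 1963, 1967, 1968, 1973, 1974, 1978, 1979, 1980, 1984, 1985, 1989, 1990, 1991, 1995, 1996 → 18.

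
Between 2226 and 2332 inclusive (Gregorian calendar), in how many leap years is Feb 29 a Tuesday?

Leap years in 2226–2332: 26 of them.
Feb 29 weekday advances by 5 (mod 7) from one leap year to the next four years later (or differs when a century non-leap intervenes).
Leap-day weekdays: 2228:Fri 2232:Wed 2236:Mon 2240:Sat 2244:Thu 2248:Tue✓ 2252:Sun 2256:Fri 2260:Wed 2264:Mon 2268:Sat 2272:Thu 2276:Tue✓ 2280:Sun 2284:Fri 2288:Wed 2292:Mon 2296:Sat 2304:Mon 2308:Sat 2312:Thu 2316:Tue✓ 2320:Sun 2324:Fri 2328:Wed 2332:Mon
Tuesday: 2248, 2276, 2316 → 3.

3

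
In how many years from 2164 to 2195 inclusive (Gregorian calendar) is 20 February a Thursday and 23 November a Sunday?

4

Check each year's weekday for 20 February and 23 November:
  2164: Mon/Fri  2165: Wed/Sat  2166: Thu/Sun ✓  2167: Fri/Mon  2168: Sat/Wed  2169: Mon/Thu  2170: Tue/Fri  2171: Wed/Sat  2172: Thu/Mon  2173: Sat/Tue  2174: Sun/Wed  2175: Mon/Thu  2176: Tue/Sat  2177: Thu/Sun ✓  …(4 more)…  2182: Wed/Sat  2183: Thu/Sun ✓  2184: Fri/Tue  2185: Sun/Wed  2186: Mon/Thu  2187: Tue/Fri  2188: Wed/Sun  2189: Fri/Mon  2190: Sat/Tue  2191: Sun/Wed  2192: Mon/Fri  2193: Wed/Sat  2194: Thu/Sun ✓  2195: Fri/Mon
Both conditions hold in: 2166, 2177, 2183, 2194 — 4.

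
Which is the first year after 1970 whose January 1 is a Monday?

1973

Jan 1 advances by 2 weekdays after a leap year and by 1 after a common year.
1970: Jan 1 is Thursday.
1971: Friday
1972: Saturday (leap)
1973: Monday
1973 begins on a Monday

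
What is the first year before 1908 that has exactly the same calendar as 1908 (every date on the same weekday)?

Two years share a calendar iff Jan 1 falls on the same weekday and both are leap or both are common. 1908: Jan 1 is Wednesday, leap year.
1907: Jan 1 Tuesday, common
1906: Jan 1 Monday, common
1905: Jan 1 Sunday, common
1904: Jan 1 Friday, leap
1903: Jan 1 Thursday, common
1902: Jan 1 Wednesday, common
1901: Jan 1 Tuesday, common
1900: Jan 1 Monday, common
1899: Jan 1 Sunday, common
1898: Jan 1 Saturday, common
1897: Jan 1 Friday, common
1896: Jan 1 Wednesday, leap
1896 matches on both conditions.

1896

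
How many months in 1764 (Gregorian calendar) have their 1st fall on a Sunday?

3

Check the 1st of each month of 1764: Jan 1: Sun, Feb 1: Wed, Mar 1: Thu, Apr 1: Sun, May 1: Tue, Jun 1: Fri, Jul 1: Sun, Aug 1: Wed, Sep 1: Sat, Oct 1: Mon, Nov 1: Thu, Dec 1: Sat.
Sunday occurs in January, April, July — 3 months.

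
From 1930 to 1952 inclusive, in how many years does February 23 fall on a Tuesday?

3

Track February 23's weekday year by year (advancing +1, or +2 across a Feb 29):
  1930: Sun  1931: Mon (+1)  1932: Tue (+1) ✓  1933: Thu (+2)  1934: Fri (+1)
  1935: Sat (+1)  1936: Sun (+1)  1937: Tue (+2) ✓  1938: Wed (+1)  1939: Thu (+1)
  1940: Fri (+1)  1941: Sun (+2)  1942: Mon (+1)  1943: Tue (+1) ✓  1944: Wed (+1)
  1945: Fri (+2)  1946: Sat (+1)  1947: Sun (+1)  1948: Mon (+1)  1949: Wed (+2)
  1950: Thu (+1)  1951: Fri (+1)  1952: Sat (+1)
Tuesday years: 1932, 1937, 1943 — 3 in total.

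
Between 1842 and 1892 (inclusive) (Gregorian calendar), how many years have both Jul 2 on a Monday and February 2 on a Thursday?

Check each year's weekday for Jul 2 and February 2:
  1842: Sat/Wed  1843: Sun/Thu  1844: Tue/Fri  1845: Wed/Sun  1846: Thu/Mon  1847: Fri/Tue  1848: Sun/Wed  1849: Mon/Fri  1850: Tue/Sat  1851: Wed/Sun  1852: Fri/Mon  1853: Sat/Wed  1854: Sun/Thu  1855: Mon/Fri  …(23 more)…  1879: Wed/Sun  1880: Fri/Mon  1881: Sat/Wed  1882: Sun/Thu  1883: Mon/Fri  1884: Wed/Sat  1885: Thu/Mon  1886: Fri/Tue  1887: Sat/Wed  1888: Mon/Thu ✓  1889: Tue/Sat  1890: Wed/Sun  1891: Thu/Mon  1892: Sat/Tue
Both conditions hold in: 1860, 1888 — 2.

2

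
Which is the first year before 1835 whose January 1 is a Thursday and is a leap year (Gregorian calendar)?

Jan 1 advances by 2 weekdays after a leap year and by 1 after a common year.
1835: Jan 1 is Thursday.
1834: Wednesday
1833: Tuesday
1832: Sunday (leap)
1831: Saturday
1830: Friday
1829: Thursday
1828: Tuesday (leap)
1827: Monday
1826: Sunday
1825: Saturday
1824: Thursday (leap)
1824 begins on a Thursday and is a leap year.

1824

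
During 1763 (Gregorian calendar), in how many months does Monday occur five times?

4

A month of length L has five Mondays iff its first Monday is on day ≤ L−28 (so day 1–3 in a 31-day month, 1–2 in a 30-day month, day 1 in a leap February).
Checking each month of 1763: Jan starts Sat (31d) ✓; Feb starts Tue (28d); Mar starts Tue (31d); Apr starts Fri (30d); May starts Sun (31d) ✓; Jun starts Wed (30d); Jul starts Fri (31d); Aug starts Mon (31d) ✓; Sep starts Thu (30d); Oct starts Sat (31d) ✓; Nov starts Tue (30d); Dec starts Thu (31d).
Five-Monday months: January, May, August, October → 4.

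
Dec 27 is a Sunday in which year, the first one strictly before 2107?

2105

From one year to the next, a fixed date's weekday advances by 1, or by 2 when a Feb 29 lies between the two dates.
2107: December 27 is Tuesday.
2106: Monday (−1)
2105: Sunday (−1)
Dec 27 falls on a Sunday in 2105.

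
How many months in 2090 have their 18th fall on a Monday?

2

Check the 18th of each month of 2090: Jan 18: Wed, Feb 18: Sat, Mar 18: Sat, Apr 18: Tue, May 18: Thu, Jun 18: Sun, Jul 18: Tue, Aug 18: Fri, Sep 18: Mon, Oct 18: Wed, Nov 18: Sat, Dec 18: Mon.
Monday occurs in September, December — 2 months.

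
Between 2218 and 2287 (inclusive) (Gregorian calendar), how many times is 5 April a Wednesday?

10

Track 5 April's weekday year by year (advancing +1, or +2 across a Feb 29):
  2218: Sun  2219: Mon (+1)  2220: Wed (+2) ✓  2221: Thu (+1)  2222: Fri (+1)
  2223: Sat (+1)  2224: Mon (+2)  2225: Tue (+1)  2226: Wed (+1) ✓  2227: Thu (+1)
  2228: Sat (+2)  2229: Sun (+1)  2230: Mon (+1)  2231: Tue (+1)  … (42 more years) …
  2274: Sun (+1)  2275: Mon (+1)  2276: Wed (+2) ✓  2277: Thu (+1)  2278: Fri (+1)
  2279: Sat (+1)  2280: Mon (+2)  2281: Tue (+1)  2282: Wed (+1) ✓  2283: Thu (+1)
  2284: Sat (+2)  2285: Sun (+1)  2286: Mon (+1)  2287: Tue (+1)
Wednesday years: 2220, 2226, 2237, 2243, 2248, 2254, 2265, 2271, 2276, 2282 — 10 in total.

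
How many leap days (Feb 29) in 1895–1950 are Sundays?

Leap years in 1895–1950: 13 of them.
Feb 29 weekday advances by 5 (mod 7) from one leap year to the next four years later (or differs when a century non-leap intervenes).
Leap-day weekdays: 1896:Sat 1904:Mon 1908:Sat 1912:Thu 1916:Tue 1920:Sun✓ 1924:Fri 1928:Wed 1932:Mon 1936:Sat 1940:Thu 1944:Tue 1948:Sun✓
Sunday: 1920, 1948 → 2.

2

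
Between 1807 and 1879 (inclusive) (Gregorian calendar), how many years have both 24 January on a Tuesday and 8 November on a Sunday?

Check each year's weekday for 24 January and 8 November:
  1807: Sat/Sun  1808: Sun/Tue  1809: Tue/Wed  1810: Wed/Thu  1811: Thu/Fri  1812: Fri/Sun  1813: Sun/Mon  1814: Mon/Tue  1815: Tue/Wed  1816: Wed/Fri  1817: Fri/Sat  1818: Sat/Sun  1819: Sun/Mon  1820: Mon/Wed  …(45 more)…  1866: Wed/Thu  1867: Thu/Fri  1868: Fri/Sun  1869: Sun/Mon  1870: Mon/Tue  1871: Tue/Wed  1872: Wed/Fri  1873: Fri/Sat  1874: Sat/Sun  1875: Sun/Mon  1876: Mon/Wed  1877: Wed/Thu  1878: Thu/Fri  1879: Fri/Sat
Both conditions hold in: no year — 0.

0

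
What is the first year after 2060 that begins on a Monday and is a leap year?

Jan 1 advances by 2 weekdays after a leap year and by 1 after a common year.
2060: Jan 1 is Thursday (leap).
2061: Saturday
2062: Sunday
2063: Monday
2064: Tuesday (leap)
2065: Thursday
2066: Friday
2067: Saturday
2068: Sunday (leap)
2069: Tuesday
2070: Wednesday
2071: Thursday
2072: Friday (leap)
2073: Sunday
2074: Monday
2075: Tuesday
2076: Wednesday (leap)
2077: Friday
2078: Saturday
2079: Sunday
2080: Monday (leap)
2080 begins on a Monday and is a leap year.

2080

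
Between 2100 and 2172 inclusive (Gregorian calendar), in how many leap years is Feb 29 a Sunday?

2

Leap years in 2100–2172: 18 of them.
Feb 29 weekday advances by 5 (mod 7) from one leap year to the next four years later (or differs when a century non-leap intervenes).
Leap-day weekdays: 2104:Fri 2108:Wed 2112:Mon 2116:Sat 2120:Thu 2124:Tue 2128:Sun✓ 2132:Fri 2136:Wed 2140:Mon 2144:Sat 2148:Thu 2152:Tue 2156:Sun✓ 2160:Fri 2164:Wed 2168:Mon 2172:Sat
Sunday: 2128, 2156 → 2.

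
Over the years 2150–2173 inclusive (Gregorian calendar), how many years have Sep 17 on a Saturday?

3

Track Sep 17's weekday year by year (advancing +1, or +2 across a Feb 29):
  2150: Thu  2151: Fri (+1)  2152: Sun (+2)  2153: Mon (+1)  2154: Tue (+1)
  2155: Wed (+1)  2156: Fri (+2)  2157: Sat (+1) ✓  2158: Sun (+1)  2159: Mon (+1)
  2160: Wed (+2)  2161: Thu (+1)  2162: Fri (+1)  2163: Sat (+1) ✓  2164: Mon (+2)
  2165: Tue (+1)  2166: Wed (+1)  2167: Thu (+1)  2168: Sat (+2) ✓  2169: Sun (+1)
  2170: Mon (+1)  2171: Tue (+1)  2172: Thu (+2)  2173: Fri (+1)
Saturday years: 2157, 2163, 2168 — 3 in total.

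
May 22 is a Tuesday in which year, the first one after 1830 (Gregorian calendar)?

From one year to the next, a fixed date's weekday advances by 1, or by 2 when a Feb 29 lies between the two dates.
1830: May 22 is Saturday.
1831: Sunday (+1)
1832: Tuesday (+2)
May 22 falls on a Tuesday in 1832.

1832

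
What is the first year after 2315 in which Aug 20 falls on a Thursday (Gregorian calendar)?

2325

From one year to the next, a fixed date's weekday advances by 1, or by 2 when a Feb 29 lies between the two dates.
2315: August 20 is Friday.
2316: Sunday (+2)
2317: Monday (+1)
2318: Tuesday (+1)
2319: Wednesday (+1)
2320: Friday (+2)
2321: Saturday (+1)
2322: Sunday (+1)
2323: Monday (+1)
2324: Wednesday (+2)
2325: Thursday (+1)
Aug 20 falls on a Thursday in 2325.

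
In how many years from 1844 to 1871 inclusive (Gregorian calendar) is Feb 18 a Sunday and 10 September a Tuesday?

1

Check each year's weekday for Feb 18 and 10 September:
  1844: Sun/Tue ✓  1845: Tue/Wed  1846: Wed/Thu  1847: Thu/Fri  1848: Fri/Sun  1849: Sun/Mon  1850: Mon/Tue  1851: Tue/Wed  1852: Wed/Fri  1853: Fri/Sat  1854: Sat/Sun  1855: Sun/Mon  1856: Mon/Wed  1857: Wed/Thu  1858: Thu/Fri  1859: Fri/Sat  1860: Sat/Mon  1861: Mon/Tue  1862: Tue/Wed  1863: Wed/Thu  1864: Thu/Sat  1865: Sat/Sun  1866: Sun/Mon  1867: Mon/Tue  1868: Tue/Thu  1869: Thu/Fri  1870: Fri/Sat  1871: Sat/Sun
Both conditions hold in: 1844 — 1.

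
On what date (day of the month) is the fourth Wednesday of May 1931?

May 1, 1931 is a Friday, so the first Wednesday is the 6th.
The fourth Wednesday is 6 + 21 = 27.

27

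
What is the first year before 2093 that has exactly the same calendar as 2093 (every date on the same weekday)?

Two years share a calendar iff Jan 1 falls on the same weekday and both are leap or both are common. 2093: Jan 1 is Thursday, common year.
2092: Jan 1 Tuesday, leap
2091: Jan 1 Monday, common
2090: Jan 1 Sunday, common
2089: Jan 1 Saturday, common
2088: Jan 1 Thursday, leap
2087: Jan 1 Wednesday, common
2086: Jan 1 Tuesday, common
2085: Jan 1 Monday, common
2084: Jan 1 Saturday, leap
2083: Jan 1 Friday, common
2082: Jan 1 Thursday, common
2082 matches on both conditions.

2082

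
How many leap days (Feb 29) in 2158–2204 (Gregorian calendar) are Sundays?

Leap years in 2158–2204: 11 of them.
Feb 29 weekday advances by 5 (mod 7) from one leap year to the next four years later (or differs when a century non-leap intervenes).
Leap-day weekdays: 2160:Fri 2164:Wed 2168:Mon 2172:Sat 2176:Thu 2180:Tue 2184:Sun✓ 2188:Fri 2192:Wed 2196:Mon 2204:Wed
Sunday: 2184 → 1.

1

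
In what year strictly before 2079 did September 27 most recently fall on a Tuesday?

2078

From one year to the next, a fixed date's weekday advances by 1, or by 2 when a Feb 29 lies between the two dates.
2079: September 27 is Wednesday.
2078: Tuesday (−1)
September 27 falls on a Tuesday in 2078.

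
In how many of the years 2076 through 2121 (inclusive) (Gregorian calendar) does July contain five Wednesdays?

July has 31 days; it has five Wednesdays when Wednesday falls among the first (month-length − 28) days — i.e. when July 1 is one of Wednesday/Tuesday/Monday.
July 1 by year: 2076:Wed✓ 2077:Thu 2078:Fri 2079:Sat 2080:Mon✓ 2081:Tue✓ 2082:Wed✓ 2083:Thu 2084:Sat 2085:Sun 2086:Mon✓ 2087:Tue✓ 2088:Thu 2089:Fri 2090:Sat …(16 more)… 2107:Fri 2108:Sun 2109:Mon✓ 2110:Tue✓ 2111:Wed✓ 2112:Fri 2113:Sat 2114:Sun 2115:Mon✓ 2116:Wed✓ 2117:Thu 2118:Fri 2119:Sat 2120:Mon✓ 2121:Tue✓
Years with five Wednesdays: 2076, 2080, 2081, 2082, 2086, 2087, 2092, 2093, 2097, 2098, 2099, 2104, 2105, 2109, 2110, 2111, 2115, 2116, 2120, 2121 → 20.

20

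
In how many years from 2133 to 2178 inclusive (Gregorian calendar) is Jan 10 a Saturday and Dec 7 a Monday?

Check each year's weekday for Jan 10 and Dec 7:
  2133: Sat/Mon ✓  2134: Sun/Tue  2135: Mon/Wed  2136: Tue/Fri  2137: Thu/Sat  2138: Fri/Sun  2139: Sat/Mon ✓  2140: Sun/Wed  2141: Tue/Thu  2142: Wed/Fri  2143: Thu/Sat  2144: Fri/Mon  2145: Sun/Tue  2146: Mon/Wed  …(18 more)…  2165: Thu/Sat  2166: Fri/Sun  2167: Sat/Mon ✓  2168: Sun/Wed  2169: Tue/Thu  2170: Wed/Fri  2171: Thu/Sat  2172: Fri/Mon  2173: Sun/Tue  2174: Mon/Wed  2175: Tue/Thu  2176: Wed/Sat  2177: Fri/Sun  2178: Sat/Mon ✓
Both conditions hold in: 2133, 2139, 2150, 2161, 2167, 2178 — 6.

6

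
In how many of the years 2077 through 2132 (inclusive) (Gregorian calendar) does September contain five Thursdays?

September has 30 days; it has five Thursdays when Thursday falls among the first (month-length − 28) days — i.e. when September 1 is one of Thursday/Wednesday.
September 1 by year: 2077:Wed✓ 2078:Thu✓ 2079:Fri 2080:Sun 2081:Mon 2082:Tue 2083:Wed✓ 2084:Fri 2085:Sat 2086:Sun 2087:Mon 2088:Wed✓ 2089:Thu✓ 2090:Fri 2091:Sat …(26 more)… 2118:Thu✓ 2119:Fri 2120:Sun 2121:Mon 2122:Tue 2123:Wed✓ 2124:Fri 2125:Sat 2126:Sun 2127:Mon 2128:Wed✓ 2129:Thu✓ 2130:Fri 2131:Sat 2132:Mon
Years with five Thursdays: 2077, 2078, 2083, 2088, 2089, 2094, 2095, 2100, 2101, 2106, 2107, 2112, 2117, 2118, 2123, 2128, 2129 → 17.

17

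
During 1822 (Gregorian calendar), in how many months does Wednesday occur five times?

4

A month of length L has five Wednesdays iff its first Wednesday is on day ≤ L−28 (so day 1–3 in a 31-day month, 1–2 in a 30-day month, day 1 in a leap February).
Checking each month of 1822: Jan starts Tue (31d) ✓; Feb starts Fri (28d); Mar starts Fri (31d); Apr starts Mon (30d); May starts Wed (31d) ✓; Jun starts Sat (30d); Jul starts Mon (31d) ✓; Aug starts Thu (31d); Sep starts Sun (30d); Oct starts Tue (31d) ✓; Nov starts Fri (30d); Dec starts Sun (31d).
Five-Wednesday months: January, May, July, October → 4.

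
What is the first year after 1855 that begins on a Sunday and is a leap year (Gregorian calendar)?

Jan 1 advances by 2 weekdays after a leap year and by 1 after a common year.
1855: Jan 1 is Monday.
1856: Tuesday (leap)
1857: Thursday
1858: Friday
1859: Saturday
1860: Sunday (leap)
1860 begins on a Sunday and is a leap year.

1860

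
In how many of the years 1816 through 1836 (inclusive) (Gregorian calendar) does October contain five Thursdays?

October has 31 days; it has five Thursdays when Thursday falls among the first (month-length − 28) days — i.e. when October 1 is one of Thursday/Wednesday/Tuesday.
October 1 by year: 1816:Tue✓ 1817:Wed✓ 1818:Thu✓ 1819:Fri 1820:Sun 1821:Mon 1822:Tue✓ 1823:Wed✓ 1824:Fri 1825:Sat 1826:Sun 1827:Mon 1828:Wed✓ 1829:Thu✓ 1830:Fri 1831:Sat 1832:Mon 1833:Tue✓ 1834:Wed✓ 1835:Thu✓ 1836:Sat
Years with five Thursdays: 1816, 1817, 1818, 1822, 1823, 1828, 1829, 1833, 1834, 1835 → 10.

10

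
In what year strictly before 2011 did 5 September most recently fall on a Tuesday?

From one year to the next, a fixed date's weekday advances by 1, or by 2 when a Feb 29 lies between the two dates.
2011: September 5 is Monday.
2010: Sunday (−1)
2009: Saturday (−1)
2008: Friday (−1)
2007: Wednesday (−2)
2006: Tuesday (−1)
5 September falls on a Tuesday in 2006.

2006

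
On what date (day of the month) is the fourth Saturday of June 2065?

June 1, 2065 is a Monday, so the first Saturday is the 6th.
The fourth Saturday is 6 + 21 = 27.

27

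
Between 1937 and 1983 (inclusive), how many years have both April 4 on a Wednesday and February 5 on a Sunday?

Check each year's weekday for April 4 and February 5:
  1937: Sun/Fri  1938: Mon/Sat  1939: Tue/Sun  1940: Thu/Mon  1941: Fri/Wed  1942: Sat/Thu  1943: Sun/Fri  1944: Tue/Sat  1945: Wed/Mon  1946: Thu/Tue  1947: Fri/Wed  1948: Sun/Thu  1949: Mon/Sat  1950: Tue/Sun  …(19 more)…  1970: Sat/Thu  1971: Sun/Fri  1972: Tue/Sat  1973: Wed/Mon  1974: Thu/Tue  1975: Fri/Wed  1976: Sun/Thu  1977: Mon/Sat  1978: Tue/Sun  1979: Wed/Mon  1980: Fri/Tue  1981: Sat/Thu  1982: Sun/Fri  1983: Mon/Sat
Both conditions hold in: 1956 — 1.

1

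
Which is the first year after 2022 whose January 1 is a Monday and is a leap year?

Jan 1 advances by 2 weekdays after a leap year and by 1 after a common year.
2022: Jan 1 is Saturday.
2023: Sunday
2024: Monday (leap)
2024 begins on a Monday and is a leap year.

2024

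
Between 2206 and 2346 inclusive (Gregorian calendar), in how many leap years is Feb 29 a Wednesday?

4

Leap years in 2206–2346: 34 of them.
Feb 29 weekday advances by 5 (mod 7) from one leap year to the next four years later (or differs when a century non-leap intervenes).
Leap-day weekdays: 2208:Mon 2212:Sat 2216:Thu 2220:Tue 2224:Sun 2228:Fri 2232:Wed✓ 2236:Mon 2240:Sat 2244:Thu 2248:Tue 2252:Sun 2256:Fri …(8 more)… 2292:Mon 2296:Sat 2304:Mon 2308:Sat 2312:Thu 2316:Tue 2320:Sun 2324:Fri 2328:Wed✓ 2332:Mon 2336:Sat 2340:Thu 2344:Tue
Wednesday: 2232, 2260, 2288, 2328 → 4.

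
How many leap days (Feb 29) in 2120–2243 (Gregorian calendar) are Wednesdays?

Leap years in 2120–2243: 30 of them.
Feb 29 weekday advances by 5 (mod 7) from one leap year to the next four years later (or differs when a century non-leap intervenes).
Leap-day weekdays: 2120:Thu 2124:Tue 2128:Sun 2132:Fri 2136:Wed✓ 2140:Mon 2144:Sat 2148:Thu 2152:Tue 2156:Sun 2160:Fri 2164:Wed✓ 2168:Mon …(4 more)… 2188:Fri 2192:Wed✓ 2196:Mon 2204:Wed✓ 2208:Mon 2212:Sat 2216:Thu 2220:Tue 2224:Sun 2228:Fri 2232:Wed✓ 2236:Mon 2240:Sat
Wednesday: 2136, 2164, 2192, 2204, 2232 → 5.

5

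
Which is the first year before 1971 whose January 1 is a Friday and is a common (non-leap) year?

Jan 1 advances by 2 weekdays after a leap year and by 1 after a common year.
1971: Jan 1 is Friday.
1970: Thursday
1969: Wednesday
1968: Monday (leap)
1967: Sunday
1966: Saturday
1965: Friday
1965 begins on a Friday and is a common year.

1965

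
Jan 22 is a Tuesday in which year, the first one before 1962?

1957

From one year to the next, a fixed date's weekday advances by 1, or by 2 when a Feb 29 lies between the two dates.
1962: January 22 is Monday.
1961: Sunday (−1)
1960: Friday (−2)
1959: Thursday (−1)
1958: Wednesday (−1)
1957: Tuesday (−1)
Jan 22 falls on a Tuesday in 1957.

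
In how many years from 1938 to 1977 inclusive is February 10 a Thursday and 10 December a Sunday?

Check each year's weekday for February 10 and 10 December:
  1938: Thu/Sat  1939: Fri/Sun  1940: Sat/Tue  1941: Mon/Wed  1942: Tue/Thu  1943: Wed/Fri  1944: Thu/Sun ✓  1945: Sat/Mon  1946: Sun/Tue  1947: Mon/Wed  1948: Tue/Fri  1949: Thu/Sat  1950: Fri/Sun  1951: Sat/Mon  …(12 more)…  1964: Mon/Thu  1965: Wed/Fri  1966: Thu/Sat  1967: Fri/Sun  1968: Sat/Tue  1969: Mon/Wed  1970: Tue/Thu  1971: Wed/Fri  1972: Thu/Sun ✓  1973: Sat/Mon  1974: Sun/Tue  1975: Mon/Wed  1976: Tue/Fri  1977: Thu/Sat
Both conditions hold in: 1944, 1972 — 2.

2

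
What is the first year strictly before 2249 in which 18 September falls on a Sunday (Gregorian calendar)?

2242

From one year to the next, a fixed date's weekday advances by 1, or by 2 when a Feb 29 lies between the two dates.
2249: September 18 is Tuesday.
2248: Monday (−1)
2247: Saturday (−2)
2246: Friday (−1)
2245: Thursday (−1)
2244: Wednesday (−1)
2243: Monday (−2)
2242: Sunday (−1)
18 September falls on a Sunday in 2242.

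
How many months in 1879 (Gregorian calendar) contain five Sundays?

A month of length L has five Sundays iff its first Sunday is on day ≤ L−28 (so day 1–3 in a 31-day month, 1–2 in a 30-day month, day 1 in a leap February).
Checking each month of 1879: Jan starts Wed (31d); Feb starts Sat (28d); Mar starts Sat (31d) ✓; Apr starts Tue (30d); May starts Thu (31d); Jun starts Sun (30d) ✓; Jul starts Tue (31d); Aug starts Fri (31d) ✓; Sep starts Mon (30d); Oct starts Wed (31d); Nov starts Sat (30d) ✓; Dec starts Mon (31d).
Five-Sunday months: March, June, August, November → 4.

4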